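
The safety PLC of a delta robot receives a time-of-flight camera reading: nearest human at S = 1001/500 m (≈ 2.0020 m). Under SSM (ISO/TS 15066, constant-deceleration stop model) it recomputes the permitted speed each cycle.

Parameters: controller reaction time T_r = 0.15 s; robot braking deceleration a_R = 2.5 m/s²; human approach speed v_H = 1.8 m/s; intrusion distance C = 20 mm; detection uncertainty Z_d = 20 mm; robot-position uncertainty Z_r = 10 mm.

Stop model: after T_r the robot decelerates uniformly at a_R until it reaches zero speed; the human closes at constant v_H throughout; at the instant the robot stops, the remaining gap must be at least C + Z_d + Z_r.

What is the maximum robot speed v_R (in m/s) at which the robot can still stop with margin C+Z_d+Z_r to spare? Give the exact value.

v_R_max = 29/20 m/s = 1.4500 m/s

quadratic (1/5)·v² + (87/100)·v + (-841/500) = 0
  disc = (87/100)² − 4·(1/5)·(-841/500) = 841/400 ; √disc = 29/20
  v_R = (−(87/100) + 29/20) / (2·(1/5)) = 29/20 m/s
check:
braking lasts T_s = (29/20)/(5/2) = 0.5800 s
robot in T_r: 1.4500·0.1500 = 0.2175 m
robot covers 1.4500·0.5800 − ½·2.5000·0.5800² = 0.4205 m while stopping
human over T_r+T_s: 1.8000·(0.1500+0.5800) = 1.3140 m
residual clearance needed = 0.0200+0.0200+0.0100 = 0.0500 m
sum ≈ 0.2175+0.4205+1.3140+0.0500 ≈ 2.0020 m = S ✓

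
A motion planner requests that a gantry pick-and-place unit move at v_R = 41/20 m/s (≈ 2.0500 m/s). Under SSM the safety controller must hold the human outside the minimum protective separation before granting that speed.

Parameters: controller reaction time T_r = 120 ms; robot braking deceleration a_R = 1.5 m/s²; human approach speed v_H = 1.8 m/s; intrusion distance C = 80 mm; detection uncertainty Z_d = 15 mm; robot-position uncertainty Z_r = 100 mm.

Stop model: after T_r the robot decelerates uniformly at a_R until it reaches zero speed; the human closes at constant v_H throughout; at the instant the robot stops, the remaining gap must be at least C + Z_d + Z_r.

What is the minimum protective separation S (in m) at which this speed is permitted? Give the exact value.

S_min = 27107/6000 m = 4.5178 m

braking lasts T_s = (41/20)/(3/2) = 1.3667 s
robot in T_r: 2.0500·0.1200 = 0.2460 m
braking distance = 2.0500²/(2·1.5000) = 1.4008 m
human closes 1.8000·1.4867 = 2.6760 m
C+Z_d+Z_r = 0.0800+0.0150+0.1000 = 0.1950 m
S_min ≈ 0.2460+1.4008+2.6760+0.1950  ⇒  S_min = 27107/6000 m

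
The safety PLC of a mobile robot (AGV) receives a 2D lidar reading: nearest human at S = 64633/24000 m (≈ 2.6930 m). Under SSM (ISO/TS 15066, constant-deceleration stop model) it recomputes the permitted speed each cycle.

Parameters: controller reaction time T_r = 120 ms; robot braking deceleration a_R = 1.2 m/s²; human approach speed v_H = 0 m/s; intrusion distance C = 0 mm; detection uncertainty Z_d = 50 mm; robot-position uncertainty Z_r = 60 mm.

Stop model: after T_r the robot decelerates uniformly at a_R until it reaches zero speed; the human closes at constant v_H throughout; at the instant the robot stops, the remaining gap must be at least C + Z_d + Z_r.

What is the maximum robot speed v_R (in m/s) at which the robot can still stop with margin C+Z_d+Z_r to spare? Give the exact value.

v_R_max = 47/20 m/s = 2.3500 m/s

collect terms ⇒ (5/12)·v_R² + (3/25)·v_R + (-61993/24000) = 0
  disc = (3/25)² − 4·(5/12)·(-61993/24000) = 1555009/360000 ; √disc = 1247/600
  v_R = (−(3/25) + 1247/600) / (2·(5/12)) = 47/20 m/s
check:
stop time T_s = (47/20)/(6/5) = 1.9583 s
robot in T_r: 2.3500·0.1200 = 0.2820 m
robot covers 2.3500·1.9583 − ½·1.2000·1.9583² = 2.3010 m while stopping
human closes 0.0000·2.0783 = 0.0000 m
margins: 0.0000+0.0500+0.0600 = 0.1100 m
sum ≈ 0.2820+2.3010+0.0000+0.1100 ≈ 2.6930 m = S ✓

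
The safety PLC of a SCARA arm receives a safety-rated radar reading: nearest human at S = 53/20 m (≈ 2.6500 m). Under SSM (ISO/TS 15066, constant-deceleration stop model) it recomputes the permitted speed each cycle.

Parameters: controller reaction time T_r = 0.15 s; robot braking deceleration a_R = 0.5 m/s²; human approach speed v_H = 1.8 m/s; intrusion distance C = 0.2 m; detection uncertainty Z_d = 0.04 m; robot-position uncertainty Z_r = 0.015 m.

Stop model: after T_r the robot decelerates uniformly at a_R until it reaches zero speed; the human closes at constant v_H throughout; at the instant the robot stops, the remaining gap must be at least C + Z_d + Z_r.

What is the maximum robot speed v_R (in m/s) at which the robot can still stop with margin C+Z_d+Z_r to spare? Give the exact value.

quadratic (1)·v² + (15/4)·v + (-17/8) = 0
  disc = (15/4)² − 4·(1)·(-17/8) = 361/16 ; √disc = 19/4
  v_R = (−(15/4) + 19/4) / (2·(1)) = 1/2 m/s
check:
T_s = v_R/a_R = (1/2)/(1/2) = 1.0000 s
robot in T_r: 0.5000·0.1500 = 0.0750 m
robot under decel: 0.5000²/(2·0.5000) = 0.2500 m
human closes 1.8000·1.1500 = 2.0700 m
residual clearance needed = 0.2000+0.0400+0.0150 = 0.2550 m
sum ≈ 0.0750+0.2500+2.0700+0.2550 ≈ 2.6500 m = S ✓

v_R_max = 1/2 m/s = 0.5000 m/s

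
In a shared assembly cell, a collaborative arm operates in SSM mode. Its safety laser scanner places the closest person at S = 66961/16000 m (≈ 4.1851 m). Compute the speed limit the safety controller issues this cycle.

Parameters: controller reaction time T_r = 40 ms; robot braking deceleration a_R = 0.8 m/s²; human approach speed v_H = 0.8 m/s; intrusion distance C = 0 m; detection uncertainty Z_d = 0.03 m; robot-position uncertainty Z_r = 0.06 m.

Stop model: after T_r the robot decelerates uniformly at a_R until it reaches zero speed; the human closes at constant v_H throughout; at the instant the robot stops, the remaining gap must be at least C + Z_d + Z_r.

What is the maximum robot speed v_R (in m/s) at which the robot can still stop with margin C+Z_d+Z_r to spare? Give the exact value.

at the boundary: (5/8)·v² + (26/25)·v + (-65009/16000) = 0
  disc = (26/25)² − 4·(5/8)·(-65009/16000) = 1798281/160000 ; √disc = 1341/400
  v_R = (−(26/25) + 1341/400) / (2·(5/8)) = 37/20 m/s
check:
braking lasts T_s = (37/20)/(4/5) = 2.3125 s
reaction-phase robot travel = 1.8500·0.0400 = 0.0740 m
braking distance = 1.8500²/(2·0.8000) = 2.1391 m
person approaches 0.8000·(0.0400+2.3125) = 1.8820 m
margins: 0.0000+0.0300+0.0600 = 0.0900 m
sum ≈ 0.0740+2.1391+1.8820+0.0900 ≈ 4.1851 m = S ✓

v_R_max = 37/20 m/s = 1.8500 m/s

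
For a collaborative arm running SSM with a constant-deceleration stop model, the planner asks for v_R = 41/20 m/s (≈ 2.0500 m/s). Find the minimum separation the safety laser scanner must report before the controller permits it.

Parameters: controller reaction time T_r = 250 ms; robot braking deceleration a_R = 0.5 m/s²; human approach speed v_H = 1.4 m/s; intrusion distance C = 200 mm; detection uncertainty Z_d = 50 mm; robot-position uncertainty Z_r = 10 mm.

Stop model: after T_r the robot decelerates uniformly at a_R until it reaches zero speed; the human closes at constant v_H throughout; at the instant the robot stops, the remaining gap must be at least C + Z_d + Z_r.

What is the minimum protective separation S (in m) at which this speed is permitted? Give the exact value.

braking lasts T_s = (41/20)/(1/2) = 4.1000 s
robot in T_r: 2.0500·0.2500 = 0.5125 m
robot covers 2.0500·4.1000 − ½·0.5000·4.1000² = 4.2025 m while stopping
human over T_r+T_s: 1.4000·(0.2500+4.1000) = 6.0900 m
margins: 0.2000+0.0500+0.0100 = 0.2600 m
S_min ≈ 0.5125+4.2025+6.0900+0.2600  ⇒  S_min = 2213/200 m

S_min = 2213/200 m = 11.0650 m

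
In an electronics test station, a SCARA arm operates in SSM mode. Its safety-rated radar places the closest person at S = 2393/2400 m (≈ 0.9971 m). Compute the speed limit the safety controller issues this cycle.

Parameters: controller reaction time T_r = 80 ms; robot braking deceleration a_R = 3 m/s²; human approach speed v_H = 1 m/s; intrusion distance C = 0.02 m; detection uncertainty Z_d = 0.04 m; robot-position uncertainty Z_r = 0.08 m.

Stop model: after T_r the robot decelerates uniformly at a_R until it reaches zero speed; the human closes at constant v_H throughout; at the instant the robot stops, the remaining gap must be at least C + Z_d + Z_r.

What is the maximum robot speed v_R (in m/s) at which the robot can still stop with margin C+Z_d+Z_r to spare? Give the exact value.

v_R_max = 5/4 m/s = 1.2500 m/s

at the boundary: (1/6)·v² + (31/75)·v + (-373/480) = 0
  disc = (31/75)² − 4·(1/6)·(-373/480) = 6889/10000 ; √disc = 83/100
  v_R = (−(31/75) + 83/100) / (2·(1/6)) = 5/4 m/s
check:
braking lasts T_s = (5/4)/3 = 0.4167 s
reaction-phase robot travel = 1.2500·0.0800 = 0.1000 m
robot under decel: 1.2500²/(2·3.0000) = 0.2604 m
human over T_r+T_s: 1.0000·(0.0800+0.4167) = 0.4967 m
C+Z_d+Z_r = 0.0200+0.0400+0.0800 = 0.1400 m
sum ≈ 0.1000+0.2604+0.4967+0.1400 ≈ 0.9971 m = S ✓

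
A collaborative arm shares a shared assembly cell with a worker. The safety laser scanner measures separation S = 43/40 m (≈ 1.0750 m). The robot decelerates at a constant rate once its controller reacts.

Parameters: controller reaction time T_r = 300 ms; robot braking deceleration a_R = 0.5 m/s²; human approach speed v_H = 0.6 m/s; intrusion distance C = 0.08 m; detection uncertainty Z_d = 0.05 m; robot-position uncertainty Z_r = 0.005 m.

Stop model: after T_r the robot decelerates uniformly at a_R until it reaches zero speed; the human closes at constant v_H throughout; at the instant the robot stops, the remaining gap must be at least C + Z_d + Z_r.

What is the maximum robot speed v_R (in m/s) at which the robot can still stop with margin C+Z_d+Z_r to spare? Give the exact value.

at the boundary: (1)·v² + (3/2)·v + (-19/25) = 0
  disc = (3/2)² − 4·(1)·(-19/25) = 529/100 ; √disc = 23/10
  v_R = (−(3/2) + 23/10) / (2·(1)) = 2/5 m/s
check:
stop time T_s = (2/5)/(1/2) = 0.8000 s
robot in T_r: 0.4000·0.3000 = 0.1200 m
robot covers 0.4000·0.8000 − ½·0.5000·0.8000² = 0.1600 m while stopping
person approaches 0.6000·(0.3000+0.8000) = 0.6600 m
margins: 0.0800+0.0500+0.0050 = 0.1350 m
sum ≈ 0.1200+0.1600+0.6600+0.1350 ≈ 1.0750 m = S ✓

v_R_max = 2/5 m/s = 0.4000 m/s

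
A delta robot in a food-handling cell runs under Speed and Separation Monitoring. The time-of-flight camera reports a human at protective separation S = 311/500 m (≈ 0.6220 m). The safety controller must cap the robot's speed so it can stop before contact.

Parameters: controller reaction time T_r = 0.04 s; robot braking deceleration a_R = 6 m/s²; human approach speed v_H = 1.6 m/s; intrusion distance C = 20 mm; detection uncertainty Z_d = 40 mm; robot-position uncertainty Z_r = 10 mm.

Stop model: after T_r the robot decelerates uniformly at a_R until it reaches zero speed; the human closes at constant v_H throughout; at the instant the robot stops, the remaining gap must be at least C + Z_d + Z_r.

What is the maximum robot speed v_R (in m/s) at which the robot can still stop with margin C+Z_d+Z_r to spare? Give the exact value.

quadratic (1/12)·v² + (23/75)·v + (-61/125) = 0
  disc = (23/75)² − 4·(1/12)·(-61/125) = 1444/5625 ; √disc = 38/75
  v_R = (−(23/75) + 38/75) / (2·(1/12)) = 6/5 m/s
check:
braking lasts T_s = (6/5)/6 = 0.2000 s
robot covers v_R·T_r = 1.2000·0.0400 = 0.0480 m before braking
robot covers 1.2000·0.2000 − ½·6.0000·0.2000² = 0.1200 m while stopping
person approaches 1.6000·(0.0400+0.2000) = 0.3840 m
residual clearance needed = 0.0200+0.0400+0.0100 = 0.0700 m
sum ≈ 0.0480+0.1200+0.3840+0.0700 ≈ 0.6220 m = S ✓

v_R_max = 6/5 m/s = 1.2000 m/s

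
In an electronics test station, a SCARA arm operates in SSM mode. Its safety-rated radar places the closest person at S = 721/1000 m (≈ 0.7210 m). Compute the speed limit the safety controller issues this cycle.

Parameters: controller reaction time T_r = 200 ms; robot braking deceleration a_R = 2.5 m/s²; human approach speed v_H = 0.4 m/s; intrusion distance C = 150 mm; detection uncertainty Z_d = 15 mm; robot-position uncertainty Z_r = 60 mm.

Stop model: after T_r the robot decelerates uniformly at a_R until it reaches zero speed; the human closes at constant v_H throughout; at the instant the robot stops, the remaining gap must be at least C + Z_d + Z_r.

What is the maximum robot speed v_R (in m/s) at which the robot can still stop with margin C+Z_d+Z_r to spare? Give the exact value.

v_R_max = 4/5 m/s = 0.8000 m/s

at the boundary: (1/5)·v² + (9/25)·v + (-52/125) = 0
  disc = (9/25)² − 4·(1/5)·(-52/125) = 289/625 ; √disc = 17/25
  v_R = (−(9/25) + 17/25) / (2·(1/5)) = 4/5 m/s
check:
T_s = v_R/a_R = (4/5)/(5/2) = 0.3200 s
reaction-phase robot travel = 0.8000·0.2000 = 0.1600 m
robot under decel: 0.8000²/(2·2.5000) = 0.1280 m
person approaches 0.4000·(0.2000+0.3200) = 0.2080 m
C+Z_d+Z_r = 0.1500+0.0150+0.0600 = 0.2250 m
sum ≈ 0.1600+0.1280+0.2080+0.2250 ≈ 0.7210 m = S ✓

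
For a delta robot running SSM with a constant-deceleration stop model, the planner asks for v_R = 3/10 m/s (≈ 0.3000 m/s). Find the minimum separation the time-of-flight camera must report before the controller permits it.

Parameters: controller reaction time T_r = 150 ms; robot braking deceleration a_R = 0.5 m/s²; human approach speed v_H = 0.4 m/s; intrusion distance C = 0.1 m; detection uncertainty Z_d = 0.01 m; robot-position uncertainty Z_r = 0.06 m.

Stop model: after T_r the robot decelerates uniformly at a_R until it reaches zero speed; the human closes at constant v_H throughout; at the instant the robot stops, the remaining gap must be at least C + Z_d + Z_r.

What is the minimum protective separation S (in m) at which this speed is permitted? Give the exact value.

S_min = 121/200 m = 0.6050 m

braking lasts T_s = (3/10)/(1/2) = 0.6000 s
robot in T_r: 0.3000·0.1500 = 0.0450 m
robot covers 0.3000·0.6000 − ½·0.5000·0.6000² = 0.0900 m while stopping
human over T_r+T_s: 0.4000·(0.1500+0.6000) = 0.3000 m
C+Z_d+Z_r = 0.1000+0.0100+0.0600 = 0.1700 m
S_min ≈ 0.0450+0.0900+0.3000+0.1700  ⇒  S_min = 121/200 m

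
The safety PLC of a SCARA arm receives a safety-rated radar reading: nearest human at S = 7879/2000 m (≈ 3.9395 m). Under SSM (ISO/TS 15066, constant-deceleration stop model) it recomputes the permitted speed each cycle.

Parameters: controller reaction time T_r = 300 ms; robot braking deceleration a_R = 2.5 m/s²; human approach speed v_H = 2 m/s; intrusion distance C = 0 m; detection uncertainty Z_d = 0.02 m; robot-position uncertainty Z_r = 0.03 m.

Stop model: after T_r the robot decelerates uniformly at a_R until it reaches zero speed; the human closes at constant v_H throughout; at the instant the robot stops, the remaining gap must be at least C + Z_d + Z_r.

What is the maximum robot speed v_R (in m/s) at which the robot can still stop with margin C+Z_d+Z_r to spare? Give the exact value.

v_R_max = 43/20 m/s = 2.1500 m/s

quadratic (1/5)·v² + (11/10)·v + (-6579/2000) = 0
  disc = (11/10)² − 4·(1/5)·(-6579/2000) = 2401/625 ; √disc = 49/25
  v_R = (−(11/10) + 49/25) / (2·(1/5)) = 43/20 m/s
check:
stop time T_s = (43/20)/(5/2) = 0.8600 s
robot in T_r: 2.1500·0.3000 = 0.6450 m
robot covers 2.1500·0.8600 − ½·2.5000·0.8600² = 0.9245 m while stopping
human closes 2.0000·1.1600 = 2.3200 m
C+Z_d+Z_r = 0.0000+0.0200+0.0300 = 0.0500 m
sum ≈ 0.6450+0.9245+2.3200+0.0500 ≈ 3.9395 m = S ✓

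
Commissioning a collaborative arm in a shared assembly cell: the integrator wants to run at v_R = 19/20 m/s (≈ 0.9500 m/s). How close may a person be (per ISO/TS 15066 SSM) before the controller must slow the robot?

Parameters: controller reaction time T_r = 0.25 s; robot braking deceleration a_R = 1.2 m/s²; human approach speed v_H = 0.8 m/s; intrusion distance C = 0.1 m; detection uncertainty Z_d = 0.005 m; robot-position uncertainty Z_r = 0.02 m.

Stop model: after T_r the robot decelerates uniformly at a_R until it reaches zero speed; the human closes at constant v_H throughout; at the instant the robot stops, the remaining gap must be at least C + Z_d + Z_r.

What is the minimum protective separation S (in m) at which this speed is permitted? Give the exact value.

S_min = 503/320 m = 1.5719 m

stop time T_s = (19/20)/(6/5) = 0.7917 s
robot covers v_R·T_r = 0.9500·0.2500 = 0.2375 m before braking
robot under decel: 0.9500²/(2·1.2000) = 0.3760 m
human closes 0.8000·1.0417 = 0.8333 m
C+Z_d+Z_r = 0.1000+0.0050+0.0200 = 0.1250 m
S_min ≈ 0.2375+0.3760+0.8333+0.1250  ⇒  S_min = 503/320 m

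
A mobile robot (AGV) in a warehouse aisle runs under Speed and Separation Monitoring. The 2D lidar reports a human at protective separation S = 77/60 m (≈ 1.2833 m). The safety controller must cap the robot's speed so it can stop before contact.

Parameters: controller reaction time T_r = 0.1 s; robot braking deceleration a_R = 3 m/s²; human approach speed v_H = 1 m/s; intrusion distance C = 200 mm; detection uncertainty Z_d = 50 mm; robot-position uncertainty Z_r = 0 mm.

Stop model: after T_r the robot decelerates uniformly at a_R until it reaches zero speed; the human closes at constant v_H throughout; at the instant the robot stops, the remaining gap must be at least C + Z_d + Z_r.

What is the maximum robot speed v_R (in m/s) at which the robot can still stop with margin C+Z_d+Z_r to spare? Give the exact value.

at the boundary: (1/6)·v² + (13/30)·v + (-14/15) = 0
  disc = (13/30)² − 4·(1/6)·(-14/15) = 81/100 ; √disc = 9/10
  v_R = (−(13/30) + 9/10) / (2·(1/6)) = 7/5 m/s
check:
T_s = v_R/a_R = (7/5)/3 = 0.4667 s
reaction-phase robot travel = 1.4000·0.1000 = 0.1400 m
robot covers 1.4000·0.4667 − ½·3.0000·0.4667² = 0.3267 m while stopping
human over T_r+T_s: 1.0000·(0.1000+0.4667) = 0.5667 m
margins: 0.2000+0.0500+0.0000 = 0.2500 m
sum ≈ 0.1400+0.3267+0.5667+0.2500 ≈ 1.2833 m = S ✓

v_R_max = 7/5 m/s = 1.4000 m/s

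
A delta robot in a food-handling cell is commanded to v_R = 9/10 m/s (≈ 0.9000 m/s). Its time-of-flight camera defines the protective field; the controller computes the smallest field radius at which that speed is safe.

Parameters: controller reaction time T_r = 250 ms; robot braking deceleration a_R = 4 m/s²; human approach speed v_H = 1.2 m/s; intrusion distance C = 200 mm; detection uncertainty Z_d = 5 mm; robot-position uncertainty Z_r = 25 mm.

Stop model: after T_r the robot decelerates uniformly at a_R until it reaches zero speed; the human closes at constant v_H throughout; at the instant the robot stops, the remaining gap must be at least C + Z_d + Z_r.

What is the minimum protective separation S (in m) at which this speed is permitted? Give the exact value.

T_s = v_R/a_R = (9/10)/4 = 0.2250 s
reaction-phase robot travel = 0.9000·0.2500 = 0.2250 m
robot under decel: 0.9000²/(2·4.0000) = 0.1013 m
human closes 1.2000·0.4750 = 0.5700 m
residual clearance needed = 0.2000+0.0050+0.0250 = 0.2300 m
S_min ≈ 0.2250+0.1013+0.5700+0.2300  ⇒  S_min = 901/800 m

S_min = 901/800 m = 1.1262 m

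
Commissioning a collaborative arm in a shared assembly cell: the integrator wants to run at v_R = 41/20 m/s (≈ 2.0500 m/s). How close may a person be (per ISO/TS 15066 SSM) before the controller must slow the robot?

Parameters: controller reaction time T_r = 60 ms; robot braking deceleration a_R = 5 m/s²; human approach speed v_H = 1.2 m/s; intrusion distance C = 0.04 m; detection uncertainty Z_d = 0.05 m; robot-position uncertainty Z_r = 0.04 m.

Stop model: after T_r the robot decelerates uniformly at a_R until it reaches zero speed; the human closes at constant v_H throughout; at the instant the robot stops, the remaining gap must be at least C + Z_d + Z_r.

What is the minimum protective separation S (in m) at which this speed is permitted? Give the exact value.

stop time T_s = (41/20)/5 = 0.4100 s
robot covers v_R·T_r = 2.0500·0.0600 = 0.1230 m before braking
robot under decel: 2.0500²/(2·5.0000) = 0.4203 m
person approaches 1.2000·(0.0600+0.4100) = 0.5640 m
margins: 0.0400+0.0500+0.0400 = 0.1300 m
S_min ≈ 0.1230+0.4203+0.5640+0.1300  ⇒  S_min = 4949/4000 m

S_min = 4949/4000 m = 1.2372 m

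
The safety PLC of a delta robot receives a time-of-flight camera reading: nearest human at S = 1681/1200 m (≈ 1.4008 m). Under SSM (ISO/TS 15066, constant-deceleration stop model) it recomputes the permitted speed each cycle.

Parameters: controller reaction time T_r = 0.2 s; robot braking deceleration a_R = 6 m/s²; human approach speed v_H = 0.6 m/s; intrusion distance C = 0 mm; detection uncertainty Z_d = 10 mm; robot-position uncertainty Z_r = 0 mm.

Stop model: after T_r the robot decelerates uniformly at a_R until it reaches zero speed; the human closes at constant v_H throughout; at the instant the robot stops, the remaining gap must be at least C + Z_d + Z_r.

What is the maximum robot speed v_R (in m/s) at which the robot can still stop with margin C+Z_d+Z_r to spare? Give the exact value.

at the boundary: (1/12)·v² + (3/10)·v + (-61/48) = 0
  disc = (3/10)² − 4·(1/12)·(-61/48) = 1849/3600 ; √disc = 43/60
  v_R = (−(3/10) + 43/60) / (2·(1/12)) = 5/2 m/s
check:
stop time T_s = (5/2)/6 = 0.4167 s
robot in T_r: 2.5000·0.2000 = 0.5000 m
braking distance = 2.5000²/(2·6.0000) = 0.5208 m
human over T_r+T_s: 0.6000·(0.2000+0.4167) = 0.3700 m
C+Z_d+Z_r = 0.0000+0.0100+0.0000 = 0.0100 m
sum ≈ 0.5000+0.5208+0.3700+0.0100 ≈ 1.4008 m = S ✓

v_R_max = 5/2 m/s = 2.5000 m/s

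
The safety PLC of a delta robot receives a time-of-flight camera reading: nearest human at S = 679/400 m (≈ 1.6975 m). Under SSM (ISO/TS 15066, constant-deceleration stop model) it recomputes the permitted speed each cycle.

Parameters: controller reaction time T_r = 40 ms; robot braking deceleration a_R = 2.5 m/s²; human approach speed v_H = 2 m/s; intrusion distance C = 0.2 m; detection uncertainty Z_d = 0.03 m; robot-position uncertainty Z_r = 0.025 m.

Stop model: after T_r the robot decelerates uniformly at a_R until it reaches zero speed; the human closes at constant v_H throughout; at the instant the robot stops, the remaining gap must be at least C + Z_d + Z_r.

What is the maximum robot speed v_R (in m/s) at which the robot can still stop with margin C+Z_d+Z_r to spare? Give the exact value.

v_R_max = 5/4 m/s = 1.2500 m/s

at the boundary: (1/5)·v² + (21/25)·v + (-109/80) = 0
  disc = (21/25)² − 4·(1/5)·(-109/80) = 4489/2500 ; √disc = 67/50
  v_R = (−(21/25) + 67/50) / (2·(1/5)) = 5/4 m/s
check:
braking lasts T_s = (5/4)/(5/2) = 0.5000 s
robot in T_r: 1.2500·0.0400 = 0.0500 m
robot covers 1.2500·0.5000 − ½·2.5000·0.5000² = 0.3125 m while stopping
human over T_r+T_s: 2.0000·(0.0400+0.5000) = 1.0800 m
C+Z_d+Z_r = 0.2000+0.0300+0.0250 = 0.2550 m
sum ≈ 0.0500+0.3125+1.0800+0.2550 ≈ 1.6975 m = S ✓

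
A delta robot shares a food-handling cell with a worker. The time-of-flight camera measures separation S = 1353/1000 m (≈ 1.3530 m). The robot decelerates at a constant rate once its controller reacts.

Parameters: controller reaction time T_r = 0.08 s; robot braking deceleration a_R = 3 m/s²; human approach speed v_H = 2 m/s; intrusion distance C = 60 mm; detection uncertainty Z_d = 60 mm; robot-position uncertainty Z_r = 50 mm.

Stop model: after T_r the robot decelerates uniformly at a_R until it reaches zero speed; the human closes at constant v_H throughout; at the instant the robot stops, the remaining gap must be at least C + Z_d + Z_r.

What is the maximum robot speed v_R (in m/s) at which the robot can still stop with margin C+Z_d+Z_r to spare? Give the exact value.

quadratic (1/6)·v² + (56/75)·v + (-1023/1000) = 0
  disc = (56/75)² − 4·(1/6)·(-1023/1000) = 27889/22500 ; √disc = 167/150
  v_R = (−(56/75) + 167/150) / (2·(1/6)) = 11/10 m/s
check:
braking lasts T_s = (11/10)/3 = 0.3667 s
robot in T_r: 1.1000·0.0800 = 0.0880 m
robot under decel: 1.1000²/(2·3.0000) = 0.2017 m
person approaches 2.0000·(0.0800+0.3667) = 0.8933 m
margins: 0.0600+0.0600+0.0500 = 0.1700 m
sum ≈ 0.0880+0.2017+0.8933+0.1700 ≈ 1.3530 m = S ✓

v_R_max = 11/10 m/s = 1.1000 m/s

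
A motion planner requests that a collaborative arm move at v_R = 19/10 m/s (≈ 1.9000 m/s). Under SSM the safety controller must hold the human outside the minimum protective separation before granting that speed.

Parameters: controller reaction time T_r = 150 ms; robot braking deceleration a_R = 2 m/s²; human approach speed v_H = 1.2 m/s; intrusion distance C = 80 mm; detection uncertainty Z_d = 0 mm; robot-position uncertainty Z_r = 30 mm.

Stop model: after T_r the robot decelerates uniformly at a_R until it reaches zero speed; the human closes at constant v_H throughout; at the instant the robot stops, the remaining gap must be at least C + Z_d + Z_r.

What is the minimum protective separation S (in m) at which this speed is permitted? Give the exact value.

stop time T_s = (19/10)/2 = 0.9500 s
robot covers v_R·T_r = 1.9000·0.1500 = 0.2850 m before braking
robot under decel: 1.9000²/(2·2.0000) = 0.9025 m
human over T_r+T_s: 1.2000·(0.1500+0.9500) = 1.3200 m
C+Z_d+Z_r = 0.0800+0.0000+0.0300 = 0.1100 m
S_min ≈ 0.2850+0.9025+1.3200+0.1100  ⇒  S_min = 1047/400 m

S_min = 1047/400 m = 2.6175 m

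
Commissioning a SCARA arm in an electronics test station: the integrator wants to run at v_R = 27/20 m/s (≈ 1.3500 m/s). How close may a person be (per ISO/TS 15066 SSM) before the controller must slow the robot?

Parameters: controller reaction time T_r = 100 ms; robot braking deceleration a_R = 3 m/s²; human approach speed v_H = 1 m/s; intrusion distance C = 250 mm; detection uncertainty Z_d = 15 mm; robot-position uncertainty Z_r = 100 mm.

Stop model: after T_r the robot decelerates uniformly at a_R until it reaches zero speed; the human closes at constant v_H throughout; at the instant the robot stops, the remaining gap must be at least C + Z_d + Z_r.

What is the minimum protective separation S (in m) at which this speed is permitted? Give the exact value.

T_s = v_R/a_R = (27/20)/3 = 0.4500 s
robot covers v_R·T_r = 1.3500·0.1000 = 0.1350 m before braking
braking distance = 1.3500²/(2·3.0000) = 0.3038 m
human over T_r+T_s: 1.0000·(0.1000+0.4500) = 0.5500 m
margins: 0.2500+0.0150+0.1000 = 0.3650 m
S_min ≈ 0.1350+0.3038+0.5500+0.3650  ⇒  S_min = 1083/800 m

S_min = 1083/800 m = 1.3538 m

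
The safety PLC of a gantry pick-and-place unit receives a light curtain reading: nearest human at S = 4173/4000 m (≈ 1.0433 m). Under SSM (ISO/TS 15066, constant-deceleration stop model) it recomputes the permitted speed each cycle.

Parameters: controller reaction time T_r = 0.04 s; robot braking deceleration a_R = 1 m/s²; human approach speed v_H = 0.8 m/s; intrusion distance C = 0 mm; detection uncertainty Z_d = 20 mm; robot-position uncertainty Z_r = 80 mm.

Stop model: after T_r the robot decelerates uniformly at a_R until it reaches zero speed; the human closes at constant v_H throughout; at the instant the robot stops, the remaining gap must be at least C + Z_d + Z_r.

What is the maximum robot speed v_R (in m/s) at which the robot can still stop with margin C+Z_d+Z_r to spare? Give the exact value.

at the boundary: (1/2)·v² + (21/25)·v + (-729/800) = 0
  disc = (21/25)² − 4·(1/2)·(-729/800) = 25281/10000 ; √disc = 159/100
  v_R = (−(21/25) + 159/100) / (2·(1/2)) = 3/4 m/s
check:
T_s = v_R/a_R = (3/4)/1 = 0.7500 s
reaction-phase robot travel = 0.7500·0.0400 = 0.0300 m
braking distance = 0.7500²/(2·1.0000) = 0.2812 m
person approaches 0.8000·(0.0400+0.7500) = 0.6320 m
residual clearance needed = 0.0000+0.0200+0.0800 = 0.1000 m
sum ≈ 0.0300+0.2812+0.6320+0.1000 ≈ 1.0433 m = S ✓

v_R_max = 3/4 m/s = 0.7500 m/s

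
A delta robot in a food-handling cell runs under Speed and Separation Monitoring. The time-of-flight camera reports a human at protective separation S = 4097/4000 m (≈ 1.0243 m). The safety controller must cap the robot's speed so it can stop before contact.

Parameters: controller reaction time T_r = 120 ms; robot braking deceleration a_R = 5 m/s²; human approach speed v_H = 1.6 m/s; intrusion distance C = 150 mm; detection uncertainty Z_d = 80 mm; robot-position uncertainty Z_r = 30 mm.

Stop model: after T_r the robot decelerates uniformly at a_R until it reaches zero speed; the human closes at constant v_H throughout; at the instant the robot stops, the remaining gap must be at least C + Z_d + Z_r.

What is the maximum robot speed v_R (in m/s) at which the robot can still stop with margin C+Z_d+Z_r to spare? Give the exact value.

v_R_max = 21/20 m/s = 1.0500 m/s

quadratic (1/10)·v² + (11/25)·v + (-2289/4000) = 0
  disc = (11/25)² − 4·(1/10)·(-2289/4000) = 169/400 ; √disc = 13/20
  v_R = (−(11/25) + 13/20) / (2·(1/10)) = 21/20 m/s
check:
T_s = v_R/a_R = (21/20)/5 = 0.2100 s
reaction-phase robot travel = 1.0500·0.1200 = 0.1260 m
robot covers 1.0500·0.2100 − ½·5.0000·0.2100² = 0.1103 m while stopping
person approaches 1.6000·(0.1200+0.2100) = 0.5280 m
C+Z_d+Z_r = 0.1500+0.0800+0.0300 = 0.2600 m
sum ≈ 0.1260+0.1103+0.5280+0.2600 ≈ 1.0243 m = S ✓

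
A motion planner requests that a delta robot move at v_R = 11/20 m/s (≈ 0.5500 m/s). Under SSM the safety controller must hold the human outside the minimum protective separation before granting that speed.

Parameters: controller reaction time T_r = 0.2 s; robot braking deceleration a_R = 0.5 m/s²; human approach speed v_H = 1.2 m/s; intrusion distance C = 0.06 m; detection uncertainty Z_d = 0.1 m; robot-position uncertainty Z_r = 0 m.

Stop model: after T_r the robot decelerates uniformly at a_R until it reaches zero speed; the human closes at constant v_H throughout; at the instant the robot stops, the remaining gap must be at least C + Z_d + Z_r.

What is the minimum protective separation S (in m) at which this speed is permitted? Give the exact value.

braking lasts T_s = (11/20)/(1/2) = 1.1000 s
reaction-phase robot travel = 0.5500·0.2000 = 0.1100 m
braking distance = 0.5500²/(2·0.5000) = 0.3025 m
person approaches 1.2000·(0.2000+1.1000) = 1.5600 m
residual clearance needed = 0.0600+0.1000+0.0000 = 0.1600 m
S_min ≈ 0.1100+0.3025+1.5600+0.1600  ⇒  S_min = 853/400 m

S_min = 853/400 m = 2.1325 m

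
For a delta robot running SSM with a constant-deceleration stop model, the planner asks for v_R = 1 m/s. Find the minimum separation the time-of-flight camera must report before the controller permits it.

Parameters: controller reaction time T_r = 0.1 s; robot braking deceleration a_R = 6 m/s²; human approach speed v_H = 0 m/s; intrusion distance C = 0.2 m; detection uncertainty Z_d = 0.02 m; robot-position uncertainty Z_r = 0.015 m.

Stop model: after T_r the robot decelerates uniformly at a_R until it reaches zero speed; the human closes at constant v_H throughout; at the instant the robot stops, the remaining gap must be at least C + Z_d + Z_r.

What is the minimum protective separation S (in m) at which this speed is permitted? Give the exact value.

S_min = 251/600 m = 0.4183 m

braking lasts T_s = 1/6 = 0.1667 s
robot covers v_R·T_r = 1.0000·0.1000 = 0.1000 m before braking
robot covers 1.0000·0.1667 − ½·6.0000·0.1667² = 0.0833 m while stopping
human over T_r+T_s: 0.0000·(0.1000+0.1667) = 0.0000 m
residual clearance needed = 0.2000+0.0200+0.0150 = 0.2350 m
S_min ≈ 0.1000+0.0833+0.0000+0.2350  ⇒  S_min = 251/600 m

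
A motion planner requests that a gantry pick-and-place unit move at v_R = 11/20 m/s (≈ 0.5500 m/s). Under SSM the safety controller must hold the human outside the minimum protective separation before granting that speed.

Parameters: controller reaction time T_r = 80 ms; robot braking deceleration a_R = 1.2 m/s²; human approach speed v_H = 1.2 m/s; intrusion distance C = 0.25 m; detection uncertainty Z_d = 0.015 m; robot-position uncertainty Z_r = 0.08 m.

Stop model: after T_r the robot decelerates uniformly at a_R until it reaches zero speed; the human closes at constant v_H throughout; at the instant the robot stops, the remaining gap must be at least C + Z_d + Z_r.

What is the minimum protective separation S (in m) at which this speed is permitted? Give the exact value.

S_min = 5573/4800 m = 1.1610 m

T_s = v_R/a_R = (11/20)/(6/5) = 0.4583 s
reaction-phase robot travel = 0.5500·0.0800 = 0.0440 m
braking distance = 0.5500²/(2·1.2000) = 0.1260 m
human over T_r+T_s: 1.2000·(0.0800+0.4583) = 0.6460 m
margins: 0.2500+0.0150+0.0800 = 0.3450 m
S_min ≈ 0.0440+0.1260+0.6460+0.3450  ⇒  S_min = 5573/4800 m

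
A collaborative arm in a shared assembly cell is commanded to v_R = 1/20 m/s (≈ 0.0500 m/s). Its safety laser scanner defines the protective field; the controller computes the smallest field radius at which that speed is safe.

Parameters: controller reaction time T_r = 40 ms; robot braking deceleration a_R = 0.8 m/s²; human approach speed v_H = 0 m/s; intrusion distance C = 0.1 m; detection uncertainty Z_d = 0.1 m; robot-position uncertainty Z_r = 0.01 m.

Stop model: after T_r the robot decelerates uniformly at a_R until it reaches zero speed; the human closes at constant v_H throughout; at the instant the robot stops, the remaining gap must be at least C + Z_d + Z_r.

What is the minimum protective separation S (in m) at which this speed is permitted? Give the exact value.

T_s = v_R/a_R = (1/20)/(4/5) = 0.0625 s
robot covers v_R·T_r = 0.0500·0.0400 = 0.0020 m before braking
robot under decel: 0.0500²/(2·0.8000) = 0.0016 m
person approaches 0.0000·(0.0400+0.0625) = 0.0000 m
C+Z_d+Z_r = 0.1000+0.1000+0.0100 = 0.2100 m
S_min ≈ 0.0020+0.0016+0.0000+0.2100  ⇒  S_min = 3417/16000 m

S_min = 3417/16000 m = 0.2136 m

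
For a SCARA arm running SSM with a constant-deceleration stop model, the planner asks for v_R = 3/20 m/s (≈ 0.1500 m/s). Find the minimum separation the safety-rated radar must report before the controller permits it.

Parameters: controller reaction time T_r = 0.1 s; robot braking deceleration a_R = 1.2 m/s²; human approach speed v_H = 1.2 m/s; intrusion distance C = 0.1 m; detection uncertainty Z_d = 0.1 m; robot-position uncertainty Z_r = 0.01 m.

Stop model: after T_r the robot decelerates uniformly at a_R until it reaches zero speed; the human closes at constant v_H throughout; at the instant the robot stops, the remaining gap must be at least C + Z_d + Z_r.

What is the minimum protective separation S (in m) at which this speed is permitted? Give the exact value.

braking lasts T_s = (3/20)/(6/5) = 0.1250 s
robot in T_r: 0.1500·0.1000 = 0.0150 m
braking distance = 0.1500²/(2·1.2000) = 0.0094 m
person approaches 1.2000·(0.1000+0.1250) = 0.2700 m
C+Z_d+Z_r = 0.1000+0.1000+0.0100 = 0.2100 m
S_min ≈ 0.0150+0.0094+0.2700+0.2100  ⇒  S_min = 807/1600 m

S_min = 807/1600 m = 0.5044 m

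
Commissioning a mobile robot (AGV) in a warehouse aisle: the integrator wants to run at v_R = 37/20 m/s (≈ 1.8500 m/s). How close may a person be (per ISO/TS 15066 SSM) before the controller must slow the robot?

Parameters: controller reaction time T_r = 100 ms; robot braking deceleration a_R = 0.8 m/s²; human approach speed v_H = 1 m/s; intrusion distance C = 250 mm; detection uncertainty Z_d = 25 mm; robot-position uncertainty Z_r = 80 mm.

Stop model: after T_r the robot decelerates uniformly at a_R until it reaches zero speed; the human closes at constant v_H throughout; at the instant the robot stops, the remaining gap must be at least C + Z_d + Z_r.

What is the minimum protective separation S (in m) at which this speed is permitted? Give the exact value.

S_min = 16293/3200 m = 5.0916 m

T_s = v_R/a_R = (37/20)/(4/5) = 2.3125 s
robot covers v_R·T_r = 1.8500·0.1000 = 0.1850 m before braking
robot under decel: 1.8500²/(2·0.8000) = 2.1391 m
person approaches 1.0000·(0.1000+2.3125) = 2.4125 m
C+Z_d+Z_r = 0.2500+0.0250+0.0800 = 0.3550 m
S_min ≈ 0.1850+2.1391+2.4125+0.3550  ⇒  S_min = 16293/3200 m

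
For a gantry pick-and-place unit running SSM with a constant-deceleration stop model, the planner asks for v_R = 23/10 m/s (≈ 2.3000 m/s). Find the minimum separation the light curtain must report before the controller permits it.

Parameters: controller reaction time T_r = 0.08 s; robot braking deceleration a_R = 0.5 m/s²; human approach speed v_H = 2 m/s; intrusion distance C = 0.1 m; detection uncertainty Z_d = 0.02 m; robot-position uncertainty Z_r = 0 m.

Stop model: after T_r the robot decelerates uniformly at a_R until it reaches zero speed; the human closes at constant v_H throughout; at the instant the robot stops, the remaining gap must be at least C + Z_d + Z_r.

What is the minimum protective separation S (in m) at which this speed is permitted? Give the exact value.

S_min = 7477/500 m = 14.9540 m

stop time T_s = (23/10)/(1/2) = 4.6000 s
robot in T_r: 2.3000·0.0800 = 0.1840 m
braking distance = 2.3000²/(2·0.5000) = 5.2900 m
person approaches 2.0000·(0.0800+4.6000) = 9.3600 m
margins: 0.1000+0.0200+0.0000 = 0.1200 m
S_min ≈ 0.1840+5.2900+9.3600+0.1200  ⇒  S_min = 7477/500 m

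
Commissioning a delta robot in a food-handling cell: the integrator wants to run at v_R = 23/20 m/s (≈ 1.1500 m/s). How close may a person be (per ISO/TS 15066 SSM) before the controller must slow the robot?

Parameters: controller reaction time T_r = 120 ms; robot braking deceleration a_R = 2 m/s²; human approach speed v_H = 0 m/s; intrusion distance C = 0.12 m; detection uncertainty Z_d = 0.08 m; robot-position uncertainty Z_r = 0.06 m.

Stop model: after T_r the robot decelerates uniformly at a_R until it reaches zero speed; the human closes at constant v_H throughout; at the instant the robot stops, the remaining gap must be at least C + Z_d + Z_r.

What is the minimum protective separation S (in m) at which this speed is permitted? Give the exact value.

stop time T_s = (23/20)/2 = 0.5750 s
robot covers v_R·T_r = 1.1500·0.1200 = 0.1380 m before braking
robot under decel: 1.1500²/(2·2.0000) = 0.3306 m
human closes 0.0000·0.6950 = 0.0000 m
residual clearance needed = 0.1200+0.0800+0.0600 = 0.2600 m
S_min ≈ 0.1380+0.3306+0.0000+0.2600  ⇒  S_min = 5829/8000 m

S_min = 5829/8000 m = 0.7286 m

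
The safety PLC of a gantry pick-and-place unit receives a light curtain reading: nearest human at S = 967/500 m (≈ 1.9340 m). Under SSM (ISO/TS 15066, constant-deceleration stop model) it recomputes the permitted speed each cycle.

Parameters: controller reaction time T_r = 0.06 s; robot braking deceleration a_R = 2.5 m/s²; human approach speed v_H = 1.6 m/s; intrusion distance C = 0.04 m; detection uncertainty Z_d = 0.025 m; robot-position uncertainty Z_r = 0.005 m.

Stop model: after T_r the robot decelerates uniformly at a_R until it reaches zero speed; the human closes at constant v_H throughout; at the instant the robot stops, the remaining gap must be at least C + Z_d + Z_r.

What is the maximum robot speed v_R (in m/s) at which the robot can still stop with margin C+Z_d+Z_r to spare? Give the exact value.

v_R_max = 17/10 m/s = 1.7000 m/s

at the boundary: (1/5)·v² + (7/10)·v + (-221/125) = 0
  disc = (7/10)² − 4·(1/5)·(-221/125) = 4761/2500 ; √disc = 69/50
  v_R = (−(7/10) + 69/50) / (2·(1/5)) = 17/10 m/s
check:
stop time T_s = (17/10)/(5/2) = 0.6800 s
reaction-phase robot travel = 1.7000·0.0600 = 0.1020 m
braking distance = 1.7000²/(2·2.5000) = 0.5780 m
human over T_r+T_s: 1.6000·(0.0600+0.6800) = 1.1840 m
residual clearance needed = 0.0400+0.0250+0.0050 = 0.0700 m
sum ≈ 0.1020+0.5780+1.1840+0.0700 ≈ 1.9340 m = S ✓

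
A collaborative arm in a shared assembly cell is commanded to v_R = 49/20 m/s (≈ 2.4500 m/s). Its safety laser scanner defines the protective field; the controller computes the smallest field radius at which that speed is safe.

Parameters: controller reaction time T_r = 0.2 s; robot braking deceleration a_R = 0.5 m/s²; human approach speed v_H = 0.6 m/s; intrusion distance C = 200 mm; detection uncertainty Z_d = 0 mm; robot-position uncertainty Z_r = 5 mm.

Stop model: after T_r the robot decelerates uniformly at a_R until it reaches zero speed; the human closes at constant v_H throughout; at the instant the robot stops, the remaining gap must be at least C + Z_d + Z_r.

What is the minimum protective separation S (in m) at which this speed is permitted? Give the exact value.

T_s = v_R/a_R = (49/20)/(1/2) = 4.9000 s
robot in T_r: 2.4500·0.2000 = 0.4900 m
braking distance = 2.4500²/(2·0.5000) = 6.0025 m
human over T_r+T_s: 0.6000·(0.2000+4.9000) = 3.0600 m
residual clearance needed = 0.2000+0.0000+0.0050 = 0.2050 m
S_min ≈ 0.4900+6.0025+3.0600+0.2050  ⇒  S_min = 3903/400 m

S_min = 3903/400 m = 9.7575 m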